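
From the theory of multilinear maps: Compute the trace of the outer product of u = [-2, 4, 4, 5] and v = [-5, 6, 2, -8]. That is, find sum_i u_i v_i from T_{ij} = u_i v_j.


The outer product gives T_{ij} = u_i v_j.
The trace (contraction) is Tr(T) = sum_i T_{ii} = sum_i u_i v_i.
Diagonal entries:
T_{11} = u_1 * v_1 = -2 * -5 = 10
T_{22} = u_2 * v_2 = 4 * 6 = 24
T_{33} = u_3 * v_3 = 4 * 2 = 8
T_{44} = u_4 * v_4 = 5 * -8 = -40
Tr(T) = 10 + 24 + 8 + -40 = 2

2


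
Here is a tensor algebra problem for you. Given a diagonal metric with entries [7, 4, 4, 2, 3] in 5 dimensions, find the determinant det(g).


For a diagonal metric, the determinant is the product of diagonal entries.
Diagonal entries: 7, 4, 4, 2, 3
det(g) = 7 * 4 * 4 * 2 * 3 = 672

672


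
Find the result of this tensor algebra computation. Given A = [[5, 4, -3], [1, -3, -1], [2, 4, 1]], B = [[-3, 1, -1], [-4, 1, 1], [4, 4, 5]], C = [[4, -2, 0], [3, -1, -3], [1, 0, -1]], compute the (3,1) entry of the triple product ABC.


(ABC)_{31} = sum_m (AB)_{3m} C_{m1}. First compute row 3 of AB.
(AB)_{31} = 2*-3 + 4*-4 + 1*4 = -18
(AB)_{32} = 2*1 + 4*1 + 1*4 = 10
(AB)_{33} = 2*-1 + 4*1 + 1*5 = 7
Now contract with column 1 of C:
(AB)_{31} * C_{11} = -18 * 4 = -72
(AB)_{32} * C_{21} = 10 * 3 = 30
(AB)_{33} * C_{31} = 7 * 1 = 7
(ABC)_{31} = -72 + 30 + 7 = -35

-35


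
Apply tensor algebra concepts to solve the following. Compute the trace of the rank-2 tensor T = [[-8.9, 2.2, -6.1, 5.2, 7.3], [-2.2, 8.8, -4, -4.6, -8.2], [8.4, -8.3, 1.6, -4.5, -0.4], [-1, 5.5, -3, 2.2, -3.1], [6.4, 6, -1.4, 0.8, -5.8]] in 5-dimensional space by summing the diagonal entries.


The contraction (trace) of a rank-2 tensor is the sum of its diagonal elements.
Diagonal entries: A[1,1] = -8.9, A[2,2] = 8.8, A[3,3] = 1.6, A[4,4] = 2.2, A[5,5] = -5.8
Tr(A) = -8.9 + 8.8 + 1.6 + 2.2 + -5.8 = -2.1

-2.1


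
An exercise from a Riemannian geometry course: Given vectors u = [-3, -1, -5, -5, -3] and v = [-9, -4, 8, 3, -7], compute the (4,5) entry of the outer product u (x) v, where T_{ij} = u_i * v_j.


The outer product entry T_{ij} = u_i * v_j.
We need i=4, j=5.
u_4 = -5, v_5 = -7
T_{4,5} = -5 * -7 = 35

35


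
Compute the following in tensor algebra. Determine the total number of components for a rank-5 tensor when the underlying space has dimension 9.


The number of components of a rank-r tensor in d dimensions is d^r.
Here d = 9 and r = 5.
9^5 = 59049

59049


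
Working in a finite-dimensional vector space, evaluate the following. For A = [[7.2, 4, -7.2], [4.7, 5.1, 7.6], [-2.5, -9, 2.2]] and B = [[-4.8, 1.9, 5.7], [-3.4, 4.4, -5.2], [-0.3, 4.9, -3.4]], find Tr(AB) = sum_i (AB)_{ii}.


Tr(AB) = sum_i (AB)_{ii} where (AB)_{ii} = sum_k A_{ik} B_{ki}.
(AB)_{11} = 7.2*-4.8 + 4*-3.4 + -7.2*-0.3 = -46
(AB)_{22} = 4.7*1.9 + 5.1*4.4 + 7.6*4.9 = 68.61
(AB)_{33} = -2.5*5.7 + -9*-5.2 + 2.2*-3.4 = 25.07
Tr(AB) = -46 + 68.61 + 25.07 = 47.68

47.68


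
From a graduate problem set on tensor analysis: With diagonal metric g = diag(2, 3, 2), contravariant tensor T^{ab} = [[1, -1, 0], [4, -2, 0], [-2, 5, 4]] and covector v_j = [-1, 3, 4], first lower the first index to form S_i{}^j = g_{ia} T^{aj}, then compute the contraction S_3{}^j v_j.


Step 1: lower the first index. For a diagonal metric, g_{ia} T^{aj} = g_{ii} T^{ij} (no sum on i).
g_{33} = 2
S_3{}^1 = 2 * T^{31} = 2 * -2 = -4
S_3{}^2 = 2 * T^{32} = 2 * 5 = 10
S_3{}^3 = 2 * T^{33} = 2 * 4 = 8
Step 2: contract S_3{}^j with v_j.
S_3{}^1 * v_1 = -4 * -1 = 4
S_3{}^2 * v_2 = 10 * 3 = 30
S_3{}^3 * v_3 = 8 * 4 = 32
Result = 4 + 30 + 32 = 66

66


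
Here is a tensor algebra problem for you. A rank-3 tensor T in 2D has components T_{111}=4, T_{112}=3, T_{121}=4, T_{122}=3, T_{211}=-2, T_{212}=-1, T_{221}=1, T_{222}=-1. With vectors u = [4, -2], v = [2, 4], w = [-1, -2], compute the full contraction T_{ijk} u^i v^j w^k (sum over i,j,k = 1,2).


S = sum over i,j,k of T_{ijk} u_i v_j w_k. Expanding all 8 terms:
T_{111}*u_1*v_1*w_1 = 4*4*2*-1 = -32  (running total: -32)
T_{112}*u_1*v_1*w_2 = 3*4*2*-2 = -48  (running total: -80)
T_{121}*u_1*v_2*w_1 = 4*4*4*-1 = -64  (running total: -144)
T_{122}*u_1*v_2*w_2 = 3*4*4*-2 = -96  (running total: -240)
T_{211}*u_2*v_1*w_1 = -2*-2*2*-1 = -8  (running total: -248)
T_{212}*u_2*v_1*w_2 = -1*-2*2*-2 = -8  (running total: -256)
T_{221}*u_2*v_2*w_1 = 1*-2*4*-1 = 8  (running total: -248)
T_{222}*u_2*v_2*w_2 = -1*-2*4*-2 = -16  (running total: -264)
S = -264

-264


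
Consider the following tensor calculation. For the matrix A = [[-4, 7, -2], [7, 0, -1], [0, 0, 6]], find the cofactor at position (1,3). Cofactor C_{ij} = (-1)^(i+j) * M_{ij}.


To find cofactor C_{13}, delete row 1 and column 3.
The resulting 2x2 submatrix is: [[7, 0], [0, 0]]
Minor M_{13} = 7*0 - 0*0
  = 0 - 0 = 0
Sign = (-1)^(1+3) = (-1)^4 = 1
Cofactor C_{13} = 1 * 0 = 0

0


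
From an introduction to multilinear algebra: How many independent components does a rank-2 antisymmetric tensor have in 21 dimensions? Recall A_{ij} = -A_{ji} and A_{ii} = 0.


An antisymmetric rank-2 tensor satisfies A_{ij} = -A_{ji}, so diagonal entries are zero.
The independent components are the upper-triangular entries: C(n, 2) = n(n-1)/2.
n = 21
C(21, 2) = 21 * 20 / 2 = 420 / 2 = 210

210


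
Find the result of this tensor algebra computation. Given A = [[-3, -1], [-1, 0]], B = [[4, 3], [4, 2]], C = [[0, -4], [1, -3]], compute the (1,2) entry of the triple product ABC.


(ABC)_{12} = sum_m (AB)_{1m} C_{m2}. First compute row 1 of AB.
(AB)_{11} = -3*4 + -1*4 = -16
(AB)_{12} = -3*3 + -1*2 = -11
Now contract with column 2 of C:
(AB)_{11} * C_{12} = -16 * -4 = 64
(AB)_{12} * C_{22} = -11 * -3 = 33
(ABC)_{12} = 64 + 33 = 97

97


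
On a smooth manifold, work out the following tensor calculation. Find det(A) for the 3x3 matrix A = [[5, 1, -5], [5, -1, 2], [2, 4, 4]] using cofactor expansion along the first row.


Expanding along the first row, det(A) = a11*M_11 - a12*M_12 + a13*M_13, where M_1j is the (1,j) minor.
Minor M_11 = -1*4 - 2*4 = -12
Minor M_12 = 5*4 - 2*2 = 16
Minor M_13 = 5*4 - -1*2 = 22
det = 5*(-12) - 1*(16) + -5*(22)
    = -60 - 16 + -110
    = -186

-186


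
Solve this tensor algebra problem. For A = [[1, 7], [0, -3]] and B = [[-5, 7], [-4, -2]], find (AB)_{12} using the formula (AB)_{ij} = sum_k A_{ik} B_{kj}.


(AB)_{ij} = sum_k A_{ik} B_{kj}.
For i=1, j=2:
A_{11} * B_{12} = 1 * 7 = 7
A_{12} * B_{22} = 7 * -2 = -14
Sum = 7 + -14 = -7

-7


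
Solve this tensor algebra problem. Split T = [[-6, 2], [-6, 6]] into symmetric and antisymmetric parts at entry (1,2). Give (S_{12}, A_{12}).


T_{12} = 2
T_{21} = -6
S_{12} = (2 + -6)/2 = -4/2 = -2
A_{12} = (2 - -6)/2 = 8/2 = 4
Check: S + A = -2 + 4 = 2 = T_{12}.

(-2, 4)


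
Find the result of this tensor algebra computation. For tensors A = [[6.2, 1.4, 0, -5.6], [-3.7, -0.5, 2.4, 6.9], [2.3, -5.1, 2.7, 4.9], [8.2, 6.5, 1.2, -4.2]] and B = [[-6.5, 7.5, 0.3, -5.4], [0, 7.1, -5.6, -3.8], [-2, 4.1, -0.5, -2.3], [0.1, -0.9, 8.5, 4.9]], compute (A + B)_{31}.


Tensor addition is component-wise: (A + B)_{ij} = A_{ij} + B_{ij}.
A_{31} = 2.3
B_{31} = -2
(A + B)_{31} = 2.3 + -2 = 0.3

0.3


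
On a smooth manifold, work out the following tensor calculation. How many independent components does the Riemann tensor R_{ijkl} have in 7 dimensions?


The Riemann tensor in d dimensions has d^2(d^2 - 1)/12 independent components.
d = 7, so d^2 = 49
d^2 - 1 = 48
d^2(d^2 - 1) = 49 * 48 = 2352
Divide by 12: 2352 / 12 = 196

196


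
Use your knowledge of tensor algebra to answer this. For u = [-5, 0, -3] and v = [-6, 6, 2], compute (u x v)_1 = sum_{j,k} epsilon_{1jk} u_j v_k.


(u x v)_1 = sum_{j,k} epsilon_{1jk} u_j v_k. Only permutations of (1,2,3) contribute; the two non-zero terms are:
eps_{123} u_2 v_3 = 1 * 0 * 2 = 0
eps_{132} u_3 v_2 = -1 * -3 * 6 = 18
(u x v)_1 = 18

18


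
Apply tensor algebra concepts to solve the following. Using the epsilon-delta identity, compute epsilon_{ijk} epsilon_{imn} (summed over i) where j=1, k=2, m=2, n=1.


Using the identity: epsilon_{ijk} epsilon_{imn} = delta_{jm} delta_{kn} - delta_{jn} delta_{km}.
delta_{12} = 0
delta_{21} = 0
delta_{11} = 1
delta_{22} = 1
Result = 0 * 0 - 1 * 1 = 0 - 1 = -1

-1


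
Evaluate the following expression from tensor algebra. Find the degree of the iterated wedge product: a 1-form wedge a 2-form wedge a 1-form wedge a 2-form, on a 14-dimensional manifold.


The degree of a wedge product is the sum of the degrees of the individual forms.
Degrees: 1, 2, 1, 2
Total degree = 1 + 2 + 1 + 2 = 6

6


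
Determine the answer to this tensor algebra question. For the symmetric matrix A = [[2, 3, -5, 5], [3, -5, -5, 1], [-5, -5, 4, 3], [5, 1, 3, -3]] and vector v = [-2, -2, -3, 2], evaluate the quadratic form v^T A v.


First compute Av:
(Av)_1 = 2*-2 + 3*-2 + -5*-3 + 5*2 = 15
(Av)_2 = 3*-2 + -5*-2 + -5*-3 + 1*2 = 21
(Av)_3 = -5*-2 + -5*-2 + 4*-3 + 3*2 = 14
(Av)_4 = 5*-2 + 1*-2 + 3*-3 + -3*2 = -27
Av = [15, 21, 14, -27]
Then v^T (Av) = -2*15 + -2*21 + -3*14 + 2*-27
= -30 + -42 + -42 + -54 = -168

-168


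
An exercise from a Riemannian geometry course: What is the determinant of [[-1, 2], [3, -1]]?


For a 2x2 matrix [[a, b], [c, d]], det = a*d - b*c.
a = -1, b = 2, c = 3, d = -1
a*d = -1 * -1 = 1
b*c = 2 * 3 = 6
det = 1 - 6 = -5

-5


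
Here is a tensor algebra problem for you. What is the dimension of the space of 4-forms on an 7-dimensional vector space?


The dimension of the space of p-forms on an n-dimensional space is C(n, p).
n = 7, p = 4
C(7, 4) = 7! / (4! * 3!) = 35

35


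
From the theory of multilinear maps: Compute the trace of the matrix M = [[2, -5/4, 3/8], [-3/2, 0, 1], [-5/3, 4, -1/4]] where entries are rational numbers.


The trace is the sum of diagonal entries.
Diagonal: M[1,1] = 2, M[2,2] = 0, M[3,3] = -1/4
Tr(M) = 2 + 0 + -1/4
Computing step by step:
After adding M[1,1]: 2
After adding M[2,2]: 2
After adding M[3,3]: 7/4
Tr(M) = 7/4

7/4


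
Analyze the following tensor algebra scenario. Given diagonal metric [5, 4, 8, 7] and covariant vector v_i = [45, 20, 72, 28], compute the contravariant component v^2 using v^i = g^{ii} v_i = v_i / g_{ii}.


To raise an index with a diagonal metric: v^i = v_i / g_{ii}.
For index 2: v_2 = 20, g_{22} = 4
v^2 = 20 / 4 = 5

5


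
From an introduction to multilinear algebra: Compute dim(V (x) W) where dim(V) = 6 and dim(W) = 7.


The dimension of a tensor product is the product of dimensions.
dim(V) = 6, dim(W) = 7
dim(V (x) W) = 6 * 7 = 42

42


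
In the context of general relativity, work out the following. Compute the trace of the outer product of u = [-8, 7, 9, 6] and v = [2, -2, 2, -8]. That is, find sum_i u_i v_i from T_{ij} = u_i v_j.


The outer product gives T_{ij} = u_i v_j.
The trace (contraction) is Tr(T) = sum_i T_{ii} = sum_i u_i v_i.
Diagonal entries:
T_{11} = u_1 * v_1 = -8 * 2 = -16
T_{22} = u_2 * v_2 = 7 * -2 = -14
T_{33} = u_3 * v_3 = 9 * 2 = 18
T_{44} = u_4 * v_4 = 6 * -8 = -48
Tr(T) = -16 + -14 + 18 + -48 = -60

-60


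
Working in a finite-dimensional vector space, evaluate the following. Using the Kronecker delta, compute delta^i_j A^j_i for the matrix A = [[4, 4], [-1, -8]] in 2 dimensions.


The contraction (trace) of a rank-2 tensor is the sum of its diagonal elements.
Diagonal entries: A[1,1] = 4, A[2,2] = -8
Tr(A) = 4 + -8 = -4

-4


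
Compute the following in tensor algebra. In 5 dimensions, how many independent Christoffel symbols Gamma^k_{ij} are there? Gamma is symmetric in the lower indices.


Christoffel symbols Gamma^k_{ij} are symmetric in i,j, so there are d * d(d+1)/2 independent symbols.
d = 5
d(d+1)/2 = 5 * 6 / 2 = 15
Total = 5 * 15 = 75

75


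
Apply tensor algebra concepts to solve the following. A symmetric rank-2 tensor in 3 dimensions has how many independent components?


A symmetric rank-2 tensor in d dimensions has d(d+1)/2 independent components.
d = 3
d(d+1)/2 = 3 * 4 / 2 = 12 / 2 = 6

6


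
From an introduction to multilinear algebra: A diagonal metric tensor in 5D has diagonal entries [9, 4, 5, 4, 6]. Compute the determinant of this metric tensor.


For a diagonal metric, the determinant is the product of diagonal entries.
Diagonal entries: 9, 4, 5, 4, 6
det(g) = 9 * 4 * 5 * 4 * 6 = 4320

4320


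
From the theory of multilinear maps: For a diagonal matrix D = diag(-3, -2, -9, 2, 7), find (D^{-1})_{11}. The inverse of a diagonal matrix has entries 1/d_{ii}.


For a diagonal matrix, the inverse has entries (D^{-1})_{ii} = 1/d_{ii}.
The diagonal entries are: d_{11} = -3, d_{22} = -2, d_{33} = -9, d_{44} = 2, d_{55} = 7
We need (D^{-1})_{11} = 1/d_{11} = 1/-3 = -1/3

-1/3


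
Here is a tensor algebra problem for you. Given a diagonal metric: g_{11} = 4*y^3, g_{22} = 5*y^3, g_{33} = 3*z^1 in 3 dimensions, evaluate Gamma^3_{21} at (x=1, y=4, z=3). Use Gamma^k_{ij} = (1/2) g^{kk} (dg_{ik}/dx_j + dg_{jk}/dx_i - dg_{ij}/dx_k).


For a diagonal metric, Gamma^k_{ij} = (1/2) g^{kk} (dg_{ik}/dx_j + dg_{jk}/dx_i - dg_{ij}/dx_k).
The metric is diagonal, so g_{ab} = 0 for a != b.
At the given point: g_{11} = 256, g_{22} = 320, g_{33} = 9
g^{33} = 1/9
dg_{23}/dx_1 = 0 (off-diagonal)
dg_{13}/dx_2 = 0 (off-diagonal)
dg_{21}/dx_3 = 0 (off-diagonal)
Numerator = 0 + 0 - 0 = 0
Gamma^3_{21} = 0 / (2 * 9) = 0

0


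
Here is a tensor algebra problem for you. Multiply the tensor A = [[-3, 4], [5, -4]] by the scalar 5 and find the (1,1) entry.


Scalar multiplication: (cA)_{ij} = c * A_{ij}.
c = 5
A_{11} = -3
(cA)_{11} = 5 * -3 = -15

-15


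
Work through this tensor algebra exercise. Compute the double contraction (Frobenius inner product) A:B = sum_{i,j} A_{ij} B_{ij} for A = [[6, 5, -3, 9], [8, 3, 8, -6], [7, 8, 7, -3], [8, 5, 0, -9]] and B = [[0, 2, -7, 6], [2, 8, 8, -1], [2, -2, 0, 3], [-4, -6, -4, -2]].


A:B = sum over all i,j of A_{ij} * B_{ij}.
Row 1: 6*0=0, 5*2=10, -3*-7=21, 9*6=54 => row sum = 85
Row 2: 8*2=16, 3*8=24, 8*8=64, -6*-1=6 => row sum = 110
Row 3: 7*2=14, 8*-2=-16, 7*0=0, -3*3=-9 => row sum = -11
Row 4: 8*-4=-32, 5*-6=-30, 0*-4=0, -9*-2=18 => row sum = -44
Total = 85 + 110 + -11 + -44 = 140

140


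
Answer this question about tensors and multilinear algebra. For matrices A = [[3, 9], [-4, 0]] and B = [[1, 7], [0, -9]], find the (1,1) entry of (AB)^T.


(AB)^T_{ij} = (AB)_{ji} = sum_k A_{jk} B_{ki}.
For i=1, j=1 we need (AB)_{11}:
A_{11} * B_{11} = 3 * 1 = 3
A_{12} * B_{21} = 9 * 0 = 0
Sum = 3 + 0 = 3

3


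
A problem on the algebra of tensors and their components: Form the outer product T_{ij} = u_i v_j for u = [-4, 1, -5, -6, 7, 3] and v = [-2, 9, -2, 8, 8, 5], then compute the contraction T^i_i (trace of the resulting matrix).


The outer product gives T_{ij} = u_i v_j.
The trace (contraction) is Tr(T) = sum_i T_{ii} = sum_i u_i v_i.
Diagonal entries:
T_{11} = u_1 * v_1 = -4 * -2 = 8
T_{22} = u_2 * v_2 = 1 * 9 = 9
T_{33} = u_3 * v_3 = -5 * -2 = 10
T_{44} = u_4 * v_4 = -6 * 8 = -48
T_{55} = u_5 * v_5 = 7 * 8 = 56
T_{66} = u_6 * v_6 = 3 * 5 = 15
Tr(T) = 8 + 9 + 10 + -48 + 56 + 15 = 50

50


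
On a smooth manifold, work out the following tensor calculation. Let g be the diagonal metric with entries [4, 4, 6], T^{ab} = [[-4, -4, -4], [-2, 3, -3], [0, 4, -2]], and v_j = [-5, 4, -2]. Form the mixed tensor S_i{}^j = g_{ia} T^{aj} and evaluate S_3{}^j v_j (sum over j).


Step 1: lower the first index. For a diagonal metric, g_{ia} T^{aj} = g_{ii} T^{ij} (no sum on i).
g_{33} = 6
S_3{}^1 = 6 * T^{31} = 6 * 0 = 0
S_3{}^2 = 6 * T^{32} = 6 * 4 = 24
S_3{}^3 = 6 * T^{33} = 6 * -2 = -12
Step 2: contract S_3{}^j with v_j.
S_3{}^1 * v_1 = 0 * -5 = 0
S_3{}^2 * v_2 = 24 * 4 = 96
S_3{}^3 * v_3 = -12 * -2 = 24
Result = 0 + 96 + 24 = 120

120


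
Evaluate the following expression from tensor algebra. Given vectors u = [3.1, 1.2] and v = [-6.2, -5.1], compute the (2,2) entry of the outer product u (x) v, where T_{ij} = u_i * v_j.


The outer product entry T_{ij} = u_i * v_j.
We need i=2, j=2.
u_2 = 1.2, v_2 = -5.1
T_{2,2} = 1.2 * -5.1 = -6.12

-6.12


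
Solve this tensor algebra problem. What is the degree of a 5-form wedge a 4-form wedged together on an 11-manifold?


The degree of a wedge product is the sum of the degrees of the individual forms.
Degrees: 5, 4
Total degree = 5 + 4 = 9

9


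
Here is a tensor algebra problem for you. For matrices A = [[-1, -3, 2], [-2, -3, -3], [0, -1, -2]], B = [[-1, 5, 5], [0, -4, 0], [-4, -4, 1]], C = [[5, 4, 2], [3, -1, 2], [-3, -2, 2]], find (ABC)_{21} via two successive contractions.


(ABC)_{21} = sum_m (AB)_{2m} C_{m1}. First compute row 2 of AB.
(AB)_{21} = -2*-1 + -3*0 + -3*-4 = 14
(AB)_{22} = -2*5 + -3*-4 + -3*-4 = 14
(AB)_{23} = -2*5 + -3*0 + -3*1 = -13
Now contract with column 1 of C:
(AB)_{21} * C_{11} = 14 * 5 = 70
(AB)_{22} * C_{21} = 14 * 3 = 42
(AB)_{23} * C_{31} = -13 * -3 = 39
(ABC)_{21} = 70 + 42 + 39 = 151

151


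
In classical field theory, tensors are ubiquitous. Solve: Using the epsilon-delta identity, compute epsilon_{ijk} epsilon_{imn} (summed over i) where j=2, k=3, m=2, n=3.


Using the identity: epsilon_{ijk} epsilon_{imn} = delta_{jm} delta_{kn} - delta_{jn} delta_{km}.
delta_{22} = 1
delta_{33} = 1
delta_{23} = 0
delta_{32} = 0
Result = 1 * 1 - 0 * 0 = 1 - 0 = 1

1


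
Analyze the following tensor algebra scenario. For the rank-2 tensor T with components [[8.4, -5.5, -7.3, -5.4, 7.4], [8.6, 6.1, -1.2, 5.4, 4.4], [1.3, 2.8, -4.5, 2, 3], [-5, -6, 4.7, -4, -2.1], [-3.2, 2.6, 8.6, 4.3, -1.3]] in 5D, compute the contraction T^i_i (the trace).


The contraction (trace) of a rank-2 tensor is the sum of its diagonal elements.
Diagonal entries: A[1,1] = 8.4, A[2,2] = 6.1, A[3,3] = -4.5, A[4,4] = -4, A[5,5] = -1.3
Tr(A) = 8.4 + 6.1 + -4.5 + -4 + -1.3 = 4.7

4.7


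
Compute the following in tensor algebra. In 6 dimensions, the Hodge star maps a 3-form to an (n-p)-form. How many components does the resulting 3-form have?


The Hodge dual of a p-form on an n-dimensional manifold is an (n-p)-form.
n = 6, p = 3, so dual degree = 6 - 3 = 3
The number of components is C(n, n-p) = C(6, 3) = 20

20


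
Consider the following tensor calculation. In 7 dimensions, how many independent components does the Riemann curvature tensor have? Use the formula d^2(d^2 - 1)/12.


The Riemann tensor in d dimensions has d^2(d^2 - 1)/12 independent components.
d = 7, so d^2 = 49
d^2 - 1 = 48
d^2(d^2 - 1) = 49 * 48 = 2352
Divide by 12: 2352 / 12 = 196

196


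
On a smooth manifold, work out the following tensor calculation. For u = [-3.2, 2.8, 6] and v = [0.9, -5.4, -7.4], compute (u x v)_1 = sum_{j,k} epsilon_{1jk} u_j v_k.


(u x v)_1 = sum_{j,k} epsilon_{1jk} u_j v_k. Only permutations of (1,2,3) contribute; the two non-zero terms are:
eps_{123} u_2 v_3 = 1 * 2.8 * -7.4 = -20.72
eps_{132} u_3 v_2 = -1 * 6 * -5.4 = 32.4
(u x v)_1 = 11.68

11.68


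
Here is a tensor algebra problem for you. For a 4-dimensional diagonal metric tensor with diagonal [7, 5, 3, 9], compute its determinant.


For a diagonal metric, the determinant is the product of diagonal entries.
Diagonal entries: 7, 5, 3, 9
det(g) = 7 * 5 * 3 * 9 = 945

945


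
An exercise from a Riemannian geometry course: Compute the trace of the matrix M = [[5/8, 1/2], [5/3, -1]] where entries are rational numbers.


The trace is the sum of diagonal entries.
Diagonal: M[1,1] = 5/8, M[2,2] = -1
Tr(M) = 5/8 + -1
Computing step by step:
After adding M[1,1]: 5/8
After adding M[2,2]: -3/8
Tr(M) = -3/8

-3/8


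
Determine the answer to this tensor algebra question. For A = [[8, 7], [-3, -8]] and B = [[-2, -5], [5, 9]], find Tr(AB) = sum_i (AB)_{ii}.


Tr(AB) = sum_i (AB)_{ii} where (AB)_{ii} = sum_k A_{ik} B_{ki}.
(AB)_{11} = 8*-2 + 7*5 = 19
(AB)_{22} = -3*-5 + -8*9 = -57
Tr(AB) = 19 + -57 = -38

-38


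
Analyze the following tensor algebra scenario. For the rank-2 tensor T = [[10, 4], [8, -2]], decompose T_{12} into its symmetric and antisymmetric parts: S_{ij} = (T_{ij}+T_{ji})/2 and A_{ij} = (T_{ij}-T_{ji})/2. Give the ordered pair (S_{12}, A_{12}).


T_{12} = 4
T_{21} = 8
S_{12} = (4 + 8)/2 = 12/2 = 6
A_{12} = (4 - 8)/2 = -4/2 = -2
Check: S + A = 6 + -2 = 4 = T_{12}.

(6, -2)


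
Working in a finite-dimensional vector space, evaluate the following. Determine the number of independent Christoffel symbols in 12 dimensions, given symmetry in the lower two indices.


Christoffel symbols Gamma^k_{ij} are symmetric in i,j, so there are d * d(d+1)/2 independent symbols.
d = 12
d(d+1)/2 = 12 * 13 / 2 = 78
Total = 12 * 78 = 936

936


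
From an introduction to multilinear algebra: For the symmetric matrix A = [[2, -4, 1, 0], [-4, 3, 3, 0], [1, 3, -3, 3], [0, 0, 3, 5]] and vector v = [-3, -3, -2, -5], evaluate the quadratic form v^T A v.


First compute Av:
(Av)_1 = 2*-3 + -4*-3 + 1*-2 + 0*-5 = 4
(Av)_2 = -4*-3 + 3*-3 + 3*-2 + 0*-5 = -3
(Av)_3 = 1*-3 + 3*-3 + -3*-2 + 3*-5 = -21
(Av)_4 = 0*-3 + 0*-3 + 3*-2 + 5*-5 = -31
Av = [4, -3, -21, -31]
Then v^T (Av) = -3*4 + -3*-3 + -2*-21 + -5*-31
= -12 + 9 + 42 + 155 = 194

194


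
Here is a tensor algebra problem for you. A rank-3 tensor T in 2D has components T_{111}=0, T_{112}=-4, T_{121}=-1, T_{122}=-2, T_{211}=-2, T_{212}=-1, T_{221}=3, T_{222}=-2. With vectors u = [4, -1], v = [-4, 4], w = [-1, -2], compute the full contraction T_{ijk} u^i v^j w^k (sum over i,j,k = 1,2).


S = sum over i,j,k of T_{ijk} u_i v_j w_k. Expanding all 8 terms:
T_{111}*u_1*v_1*w_1 = 0*4*-4*-1 = 0  (running total: 0)
T_{112}*u_1*v_1*w_2 = -4*4*-4*-2 = -128  (running total: -128)
T_{121}*u_1*v_2*w_1 = -1*4*4*-1 = 16  (running total: -112)
T_{122}*u_1*v_2*w_2 = -2*4*4*-2 = 64  (running total: -48)
T_{211}*u_2*v_1*w_1 = -2*-1*-4*-1 = 8  (running total: -40)
T_{212}*u_2*v_1*w_2 = -1*-1*-4*-2 = 8  (running total: -32)
T_{221}*u_2*v_2*w_1 = 3*-1*4*-1 = 12  (running total: -20)
T_{222}*u_2*v_2*w_2 = -2*-1*4*-2 = -16  (running total: -36)
S = -36

-36


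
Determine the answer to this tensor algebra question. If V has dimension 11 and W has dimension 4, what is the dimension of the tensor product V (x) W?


The dimension of a tensor product is the product of dimensions.
dim(V) = 11, dim(W) = 4
dim(V (x) W) = 11 * 4 = 44

44


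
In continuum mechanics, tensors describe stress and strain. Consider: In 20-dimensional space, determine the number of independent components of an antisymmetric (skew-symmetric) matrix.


An antisymmetric rank-2 tensor satisfies A_{ij} = -A_{ji}, so diagonal entries are zero.
The independent components are the upper-triangular entries: C(n, 2) = n(n-1)/2.
n = 20
C(20, 2) = 20 * 19 / 2 = 380 / 2 = 190

190


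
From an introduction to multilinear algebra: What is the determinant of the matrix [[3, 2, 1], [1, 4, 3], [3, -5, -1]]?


Expanding along the first row, det(A) = a11*M_11 - a12*M_12 + a13*M_13, where M_1j is the (1,j) minor.
Minor M_11 = 4*-1 - 3*-5 = 11
Minor M_12 = 1*-1 - 3*3 = -10
Minor M_13 = 1*-5 - 4*3 = -17
det = 3*(11) - 2*(-10) + 1*(-17)
    = 33 - -20 + -17
    = 36

36


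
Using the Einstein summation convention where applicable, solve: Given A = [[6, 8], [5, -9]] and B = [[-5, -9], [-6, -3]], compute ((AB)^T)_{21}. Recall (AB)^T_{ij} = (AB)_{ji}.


(AB)^T_{ij} = (AB)_{ji} = sum_k A_{jk} B_{ki}.
For i=2, j=1 we need (AB)_{12}:
A_{11} * B_{12} = 6 * -9 = -54
A_{12} * B_{22} = 8 * -3 = -24
Sum = -54 + -24 = -78

-78


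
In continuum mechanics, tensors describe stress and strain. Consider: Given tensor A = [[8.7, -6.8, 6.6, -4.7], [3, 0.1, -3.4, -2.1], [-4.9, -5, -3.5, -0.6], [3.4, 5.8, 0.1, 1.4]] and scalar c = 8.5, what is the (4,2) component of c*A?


Scalar multiplication: (cA)_{ij} = c * A_{ij}.
c = 8.5
A_{42} = 5.8
(cA)_{42} = 8.5 * 5.8 = 49.3

49.3


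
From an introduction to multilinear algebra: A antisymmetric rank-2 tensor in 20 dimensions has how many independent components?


A antisymmetric rank-2 tensor in d dimensions has d(d-1)/2 independent components.
d = 20
d(d-1)/2 = 20 * 19 / 2 = 380 / 2 = 190

190


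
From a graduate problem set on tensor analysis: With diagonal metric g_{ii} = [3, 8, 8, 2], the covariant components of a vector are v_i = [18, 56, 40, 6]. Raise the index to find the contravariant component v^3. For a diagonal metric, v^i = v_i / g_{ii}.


To raise an index with a diagonal metric: v^i = v_i / g_{ii}.
For index 3: v_3 = 40, g_{33} = 8
v^3 = 40 / 8 = 5

5


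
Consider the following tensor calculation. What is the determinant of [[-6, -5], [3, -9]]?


For a 2x2 matrix [[a, b], [c, d]], det = a*d - b*c.
a = -6, b = -5, c = 3, d = -9
a*d = -6 * -9 = 54
b*c = -5 * 3 = -15
det = 54 - -15 = 69

69


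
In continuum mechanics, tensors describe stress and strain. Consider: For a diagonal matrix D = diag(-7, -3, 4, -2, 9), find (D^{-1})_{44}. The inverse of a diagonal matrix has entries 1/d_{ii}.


For a diagonal matrix, the inverse has entries (D^{-1})_{ii} = 1/d_{ii}.
The diagonal entries are: d_{11} = -7, d_{22} = -3, d_{33} = 4, d_{44} = -2, d_{55} = 9
We need (D^{-1})_{44} = 1/d_{44} = 1/-2 = -1/2

-1/2


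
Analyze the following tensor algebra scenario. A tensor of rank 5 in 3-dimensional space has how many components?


The number of components of a rank-r tensor in d dimensions is d^r.
Here d = 3 and r = 5.
3^5 = 243

243


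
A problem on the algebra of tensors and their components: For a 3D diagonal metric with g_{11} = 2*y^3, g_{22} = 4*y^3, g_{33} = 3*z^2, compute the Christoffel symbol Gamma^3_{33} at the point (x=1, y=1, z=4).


For a diagonal metric, Gamma^k_{ij} = (1/2) g^{kk} (dg_{ik}/dx_j + dg_{jk}/dx_i - dg_{ij}/dx_k).
The metric is diagonal, so g_{ab} = 0 for a != b.
At the given point: g_{11} = 2, g_{22} = 4, g_{33} = 48
g^{33} = 1/48
dg_{33}/dx_3 = dg_{33}/dx_3 = 24
dg_{33}/dx_3 = dg_{33}/dx_3 = 24
dg_{33}/dx_3 = dg_{33}/dx_3 = 24
Numerator = 24 + 24 - 24 = 24
Gamma^3_{33} = 24 / (2 * 48) = 1/4

1/4


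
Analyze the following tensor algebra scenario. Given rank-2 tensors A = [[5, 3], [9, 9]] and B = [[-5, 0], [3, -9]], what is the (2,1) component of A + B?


Tensor addition is component-wise: (A + B)_{ij} = A_{ij} + B_{ij}.
A_{21} = 9
B_{21} = 3
(A + B)_{21} = 9 + 3 = 12

12


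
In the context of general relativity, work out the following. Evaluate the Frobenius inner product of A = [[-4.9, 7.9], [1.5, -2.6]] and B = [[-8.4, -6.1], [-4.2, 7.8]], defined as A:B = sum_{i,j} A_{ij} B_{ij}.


A:B = sum over all i,j of A_{ij} * B_{ij}.
Row 1: -4.9*-8.4=41.16, 7.9*-6.1=-48.19 => row sum = -7.03
Row 2: 1.5*-4.2=-6.3, -2.6*7.8=-20.28 => row sum = -26.58
Total = -7.03 + -26.58 = -33.61

-33.61


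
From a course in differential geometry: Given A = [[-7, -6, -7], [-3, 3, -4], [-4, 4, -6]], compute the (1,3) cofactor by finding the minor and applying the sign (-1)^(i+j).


To find cofactor C_{13}, delete row 1 and column 3.
The resulting 2x2 submatrix is: [[-3, 3], [-4, 4]]
Minor M_{13} = -3*4 - 3*-4
  = -12 - -12 = 0
Sign = (-1)^(1+3) = (-1)^4 = 1
Cofactor C_{13} = 1 * 0 = 0

0


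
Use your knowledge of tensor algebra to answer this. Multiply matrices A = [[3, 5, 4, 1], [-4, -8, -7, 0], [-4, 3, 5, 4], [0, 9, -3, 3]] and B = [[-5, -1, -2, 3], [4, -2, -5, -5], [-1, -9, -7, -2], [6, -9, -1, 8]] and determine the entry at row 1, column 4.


(AB)_{ij} = sum_k A_{ik} B_{kj}.
For i=1, j=4:
A_{11} * B_{14} = 3 * 3 = 9
A_{12} * B_{24} = 5 * -5 = -25
A_{13} * B_{34} = 4 * -2 = -8
A_{14} * B_{44} = 1 * 8 = 8
Sum = 9 + -25 + -8 + 8 = -16

-16


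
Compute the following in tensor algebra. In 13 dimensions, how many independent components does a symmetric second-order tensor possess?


A symmetric rank-2 tensor in d dimensions has d(d+1)/2 independent components.
d = 13
d(d+1)/2 = 13 * 14 / 2 = 182 / 2 = 91

91


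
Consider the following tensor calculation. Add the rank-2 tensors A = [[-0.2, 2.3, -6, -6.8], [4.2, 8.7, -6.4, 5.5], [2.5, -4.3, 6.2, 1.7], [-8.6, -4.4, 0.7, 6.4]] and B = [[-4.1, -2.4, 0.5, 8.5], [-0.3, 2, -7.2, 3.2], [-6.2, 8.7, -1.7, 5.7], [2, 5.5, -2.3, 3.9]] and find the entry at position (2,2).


Tensor addition is component-wise: (A + B)_{ij} = A_{ij} + B_{ij}.
A_{22} = 8.7
B_{22} = 2
(A + B)_{22} = 8.7 + 2 = 10.7

10.7


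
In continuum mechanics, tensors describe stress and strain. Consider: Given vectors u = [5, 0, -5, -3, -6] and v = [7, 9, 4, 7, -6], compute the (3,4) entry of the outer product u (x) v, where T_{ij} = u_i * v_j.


The outer product entry T_{ij} = u_i * v_j.
We need i=3, j=4.
u_3 = -5, v_4 = 7
T_{3,4} = -5 * 7 = -35

-35


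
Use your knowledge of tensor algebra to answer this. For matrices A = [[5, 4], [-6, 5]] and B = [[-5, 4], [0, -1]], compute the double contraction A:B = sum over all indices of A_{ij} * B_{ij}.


A:B = sum over all i,j of A_{ij} * B_{ij}.
Row 1: 5*-5=-25, 4*4=16 => row sum = -9
Row 2: -6*0=0, 5*-1=-5 => row sum = -5
Total = -9 + -5 = -14

-14


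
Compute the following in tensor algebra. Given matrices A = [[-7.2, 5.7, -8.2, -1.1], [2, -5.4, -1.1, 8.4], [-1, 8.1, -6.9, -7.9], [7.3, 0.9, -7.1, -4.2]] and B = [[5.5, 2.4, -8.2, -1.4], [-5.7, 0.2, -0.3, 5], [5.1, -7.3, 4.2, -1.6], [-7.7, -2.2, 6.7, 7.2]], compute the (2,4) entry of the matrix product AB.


(AB)_{ij} = sum_k A_{ik} B_{kj}.
For i=2, j=4:
A_{21} * B_{14} = 2 * -1.4 = -2.8
A_{22} * B_{24} = -5.4 * 5 = -27
A_{23} * B_{34} = -1.1 * -1.6 = 1.76
A_{24} * B_{44} = 8.4 * 7.2 = 60.48
Sum = -2.8 + -27 + 1.76 + 60.48 = 32.44

32.44


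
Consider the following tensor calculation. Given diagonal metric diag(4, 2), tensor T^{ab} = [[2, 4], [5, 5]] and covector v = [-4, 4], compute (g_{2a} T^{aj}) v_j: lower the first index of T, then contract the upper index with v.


Step 1: lower the first index. For a diagonal metric, g_{ia} T^{aj} = g_{ii} T^{ij} (no sum on i).
g_{22} = 2
S_2{}^1 = 2 * T^{21} = 2 * 5 = 10
S_2{}^2 = 2 * T^{22} = 2 * 5 = 10
Step 2: contract S_2{}^j with v_j.
S_2{}^1 * v_1 = 10 * -4 = -40
S_2{}^2 * v_2 = 10 * 4 = 40
Result = -40 + 40 = 0

0


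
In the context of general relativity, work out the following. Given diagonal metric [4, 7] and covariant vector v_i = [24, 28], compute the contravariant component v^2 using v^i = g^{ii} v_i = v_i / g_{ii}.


To raise an index with a diagonal metric: v^i = v_i / g_{ii}.
For index 2: v_2 = 28, g_{22} = 7
v^2 = 28 / 7 = 4

4


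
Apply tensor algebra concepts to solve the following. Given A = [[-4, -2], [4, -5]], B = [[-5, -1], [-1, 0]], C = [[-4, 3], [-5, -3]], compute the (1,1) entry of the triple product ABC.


(ABC)_{11} = sum_m (AB)_{1m} C_{m1}. First compute row 1 of AB.
(AB)_{11} = -4*-5 + -2*-1 = 22
(AB)_{12} = -4*-1 + -2*0 = 4
Now contract with column 1 of C:
(AB)_{11} * C_{11} = 22 * -4 = -88
(AB)_{12} * C_{21} = 4 * -5 = -20
(ABC)_{11} = -88 + -20 = -108

-108


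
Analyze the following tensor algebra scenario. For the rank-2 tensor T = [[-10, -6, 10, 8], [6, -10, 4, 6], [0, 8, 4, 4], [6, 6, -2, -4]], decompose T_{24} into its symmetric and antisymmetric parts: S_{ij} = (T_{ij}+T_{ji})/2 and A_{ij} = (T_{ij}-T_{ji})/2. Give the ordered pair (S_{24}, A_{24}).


T_{24} = 6
T_{42} = 6
S_{24} = (6 + 6)/2 = 12/2 = 6
A_{24} = (6 - 6)/2 = 0/2 = 0
Check: S + A = 6 + 0 = 6 = T_{24}.

(6, 0)


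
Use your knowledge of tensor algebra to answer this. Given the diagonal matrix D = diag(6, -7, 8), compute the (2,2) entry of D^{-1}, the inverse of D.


For a diagonal matrix, the inverse has entries (D^{-1})_{ii} = 1/d_{ii}.
The diagonal entries are: d_{11} = 6, d_{22} = -7, d_{33} = 8
We need (D^{-1})_{22} = 1/d_{22} = 1/-7 = -1/7

-1/7


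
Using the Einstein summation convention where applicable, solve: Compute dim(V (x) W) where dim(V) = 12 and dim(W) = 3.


The dimension of a tensor product is the product of dimensions.
dim(V) = 12, dim(W) = 3
dim(V (x) W) = 12 * 3 = 36

36


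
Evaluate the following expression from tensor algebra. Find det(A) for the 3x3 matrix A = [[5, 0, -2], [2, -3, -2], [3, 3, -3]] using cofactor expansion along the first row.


Expanding along the first row, det(A) = a11*M_11 - a12*M_12 + a13*M_13, where M_1j is the (1,j) minor.
Minor M_11 = -3*-3 - -2*3 = 15
Minor M_12 = 2*-3 - -2*3 = 0
Minor M_13 = 2*3 - -3*3 = 15
det = 5*(15) - 0*(0) + -2*(15)
    = 75 - 0 + -30
    = 45

45


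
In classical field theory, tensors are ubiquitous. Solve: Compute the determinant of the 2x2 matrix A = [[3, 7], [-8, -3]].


For a 2x2 matrix [[a, b], [c, d]], det = a*d - b*c.
a = 3, b = 7, c = -8, d = -3
a*d = 3 * -3 = -9
b*c = 7 * -8 = -56
det = -9 - -56 = 47

47


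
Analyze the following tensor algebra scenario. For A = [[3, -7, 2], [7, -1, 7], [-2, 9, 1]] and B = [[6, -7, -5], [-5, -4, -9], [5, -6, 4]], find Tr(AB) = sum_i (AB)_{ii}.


Tr(AB) = sum_i (AB)_{ii} where (AB)_{ii} = sum_k A_{ik} B_{ki}.
(AB)_{11} = 3*6 + -7*-5 + 2*5 = 63
(AB)_{22} = 7*-7 + -1*-4 + 7*-6 = -87
(AB)_{33} = -2*-5 + 9*-9 + 1*4 = -67
Tr(AB) = 63 + -87 + -67 = -91

-91


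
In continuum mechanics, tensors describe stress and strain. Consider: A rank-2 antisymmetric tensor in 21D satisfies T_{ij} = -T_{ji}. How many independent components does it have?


An antisymmetric rank-2 tensor satisfies A_{ij} = -A_{ji}, so diagonal entries are zero.
The independent components are the upper-triangular entries: C(n, 2) = n(n-1)/2.
n = 21
C(21, 2) = 21 * 20 / 2 = 420 / 2 = 210

210


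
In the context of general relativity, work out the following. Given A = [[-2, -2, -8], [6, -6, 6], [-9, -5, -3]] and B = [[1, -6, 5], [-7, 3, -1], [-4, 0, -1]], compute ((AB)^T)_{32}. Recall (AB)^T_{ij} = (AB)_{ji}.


(AB)^T_{ij} = (AB)_{ji} = sum_k A_{jk} B_{ki}.
For i=3, j=2 we need (AB)_{23}:
A_{21} * B_{13} = 6 * 5 = 30
A_{22} * B_{23} = -6 * -1 = 6
A_{23} * B_{33} = 6 * -1 = -6
Sum = 30 + 6 + -6 = 30

30


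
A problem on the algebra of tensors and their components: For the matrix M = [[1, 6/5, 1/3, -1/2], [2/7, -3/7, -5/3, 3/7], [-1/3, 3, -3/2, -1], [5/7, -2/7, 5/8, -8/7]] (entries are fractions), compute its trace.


The trace is the sum of diagonal entries.
Diagonal: M[1,1] = 1, M[2,2] = -3/7, M[3,3] = -3/2, M[4,4] = -8/7
Tr(M) = 1 + -3/7 + -3/2 + -8/7
Computing step by step:
After adding M[1,1]: 1
After adding M[2,2]: 4/7
After adding M[3,3]: -13/14
After adding M[4,4]: -29/14
Tr(M) = -29/14

-29/14


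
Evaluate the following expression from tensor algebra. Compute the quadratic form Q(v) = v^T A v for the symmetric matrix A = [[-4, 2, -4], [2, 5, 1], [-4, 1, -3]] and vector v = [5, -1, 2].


First compute Av:
(Av)_1 = -4*5 + 2*-1 + -4*2 = -30
(Av)_2 = 2*5 + 5*-1 + 1*2 = 7
(Av)_3 = -4*5 + 1*-1 + -3*2 = -27
Av = [-30, 7, -27]
Then v^T (Av) = 5*-30 + -1*7 + 2*-27
= -150 + -7 + -54 = -211

-211


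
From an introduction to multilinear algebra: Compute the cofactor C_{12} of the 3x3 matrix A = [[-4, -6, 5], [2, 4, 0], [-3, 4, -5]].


To find cofactor C_{12}, delete row 1 and column 2.
The resulting 2x2 submatrix is: [[2, 0], [-3, -5]]
Minor M_{12} = 2*-5 - 0*-3
  = -10 - 0 = -10
Sign = (-1)^(1+2) = (-1)^3 = -1
Cofactor C_{12} = -1 * -10 = 10

10


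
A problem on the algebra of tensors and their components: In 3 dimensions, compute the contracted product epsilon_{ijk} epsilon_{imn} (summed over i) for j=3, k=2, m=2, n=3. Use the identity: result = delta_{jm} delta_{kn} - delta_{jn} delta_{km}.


Using the identity: epsilon_{ijk} epsilon_{imn} = delta_{jm} delta_{kn} - delta_{jn} delta_{km}.
delta_{32} = 0
delta_{23} = 0
delta_{33} = 1
delta_{22} = 1
Result = 0 * 0 - 1 * 1 = 0 - 1 = -1

-1


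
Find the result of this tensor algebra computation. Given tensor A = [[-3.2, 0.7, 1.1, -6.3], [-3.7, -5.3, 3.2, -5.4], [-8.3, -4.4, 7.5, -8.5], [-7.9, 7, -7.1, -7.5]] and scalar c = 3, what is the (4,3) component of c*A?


Scalar multiplication: (cA)_{ij} = c * A_{ij}.
c = 3
A_{43} = -7.1
(cA)_{43} = 3 * -7.1 = -21.3

-21.3


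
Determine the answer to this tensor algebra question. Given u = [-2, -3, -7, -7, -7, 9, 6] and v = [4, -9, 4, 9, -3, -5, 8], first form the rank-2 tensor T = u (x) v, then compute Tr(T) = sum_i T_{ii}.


The outer product gives T_{ij} = u_i v_j.
The trace (contraction) is Tr(T) = sum_i T_{ii} = sum_i u_i v_i.
Diagonal entries:
T_{11} = u_1 * v_1 = -2 * 4 = -8
T_{22} = u_2 * v_2 = -3 * -9 = 27
T_{33} = u_3 * v_3 = -7 * 4 = -28
T_{44} = u_4 * v_4 = -7 * 9 = -63
T_{55} = u_5 * v_5 = -7 * -3 = 21
T_{66} = u_6 * v_6 = 9 * -5 = -45
T_{77} = u_7 * v_7 = 6 * 8 = 48
Tr(T) = -8 + 27 + -28 + -63 + 21 + -45 + 48 = -48

-48


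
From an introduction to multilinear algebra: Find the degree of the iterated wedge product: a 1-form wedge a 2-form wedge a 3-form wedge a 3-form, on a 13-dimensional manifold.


The degree of a wedge product is the sum of the degrees of the individual forms.
Degrees: 1, 2, 3, 3
Total degree = 1 + 2 + 3 + 3 = 9

9


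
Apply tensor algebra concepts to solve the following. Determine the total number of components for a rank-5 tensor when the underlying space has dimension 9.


The number of components of a rank-r tensor in d dimensions is d^r.
Here d = 9 and r = 5.
9^5 = 59049

59049


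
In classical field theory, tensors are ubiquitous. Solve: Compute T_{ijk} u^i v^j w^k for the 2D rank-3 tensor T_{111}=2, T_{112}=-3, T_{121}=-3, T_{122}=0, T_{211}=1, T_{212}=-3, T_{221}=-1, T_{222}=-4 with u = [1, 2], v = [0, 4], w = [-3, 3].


S = sum over i,j,k of T_{ijk} u_i v_j w_k. Expanding all 8 terms:
T_{111}*u_1*v_1*w_1 = 2*1*0*-3 = 0  (running total: 0)
T_{112}*u_1*v_1*w_2 = -3*1*0*3 = 0  (running total: 0)
T_{121}*u_1*v_2*w_1 = -3*1*4*-3 = 36  (running total: 36)
T_{122}*u_1*v_2*w_2 = 0*1*4*3 = 0  (running total: 36)
T_{211}*u_2*v_1*w_1 = 1*2*0*-3 = 0  (running total: 36)
T_{212}*u_2*v_1*w_2 = -3*2*0*3 = 0  (running total: 36)
T_{221}*u_2*v_2*w_1 = -1*2*4*-3 = 24  (running total: 60)
T_{222}*u_2*v_2*w_2 = -4*2*4*3 = -96  (running total: -36)
S = -36

-36


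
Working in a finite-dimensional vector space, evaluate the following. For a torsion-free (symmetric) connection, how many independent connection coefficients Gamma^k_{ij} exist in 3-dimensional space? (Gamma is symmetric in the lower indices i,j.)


Christoffel symbols Gamma^k_{ij} are symmetric in i,j, so there are d * d(d+1)/2 independent symbols.
d = 3
d(d+1)/2 = 3 * 4 / 2 = 6
Total = 3 * 6 = 18

18


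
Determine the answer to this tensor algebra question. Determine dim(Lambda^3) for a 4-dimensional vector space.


The dimension of the space of p-forms on an n-dimensional space is C(n, p).
n = 4, p = 3
C(4, 3) = 4! / (3! * 1!) = 4

4


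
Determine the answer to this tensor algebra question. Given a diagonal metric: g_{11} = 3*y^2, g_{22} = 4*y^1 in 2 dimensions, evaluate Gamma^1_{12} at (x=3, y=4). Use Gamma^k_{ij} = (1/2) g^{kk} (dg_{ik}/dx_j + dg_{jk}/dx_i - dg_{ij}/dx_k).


For a diagonal metric, Gamma^k_{ij} = (1/2) g^{kk} (dg_{ik}/dx_j + dg_{jk}/dx_i - dg_{ij}/dx_k).
The metric is diagonal, so g_{ab} = 0 for a != b.
At the given point: g_{11} = 48, g_{22} = 16
g^{11} = 1/48
dg_{11}/dx_2 = dg_{11}/dx_2 = 24
dg_{21}/dx_1 = 0 (off-diagonal)
dg_{12}/dx_1 = 0 (off-diagonal)
Numerator = 24 + 0 - 0 = 24
Gamma^1_{12} = 24 / (2 * 48) = 1/4

1/4


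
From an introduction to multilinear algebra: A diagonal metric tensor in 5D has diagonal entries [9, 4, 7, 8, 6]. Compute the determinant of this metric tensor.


For a diagonal metric, the determinant is the product of diagonal entries.
Diagonal entries: 9, 4, 7, 8, 6
det(g) = 9 * 4 * 7 * 8 * 6 = 12096

12096


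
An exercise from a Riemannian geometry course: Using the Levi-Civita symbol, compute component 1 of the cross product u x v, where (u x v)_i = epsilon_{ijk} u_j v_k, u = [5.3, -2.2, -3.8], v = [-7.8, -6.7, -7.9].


(u x v)_1 = sum_{j,k} epsilon_{1jk} u_j v_k. Only permutations of (1,2,3) contribute; the two non-zero terms are:
eps_{123} u_2 v_3 = 1 * -2.2 * -7.9 = 17.38
eps_{132} u_3 v_2 = -1 * -3.8 * -6.7 = -25.46
(u x v)_1 = -8.08

-8.08


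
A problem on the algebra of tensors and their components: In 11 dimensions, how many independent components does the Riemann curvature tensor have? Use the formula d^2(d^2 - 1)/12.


The Riemann tensor in d dimensions has d^2(d^2 - 1)/12 independent components.
d = 11, so d^2 = 121
d^2 - 1 = 120
d^2(d^2 - 1) = 121 * 120 = 14520
Divide by 12: 14520 / 12 = 1210

1210
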